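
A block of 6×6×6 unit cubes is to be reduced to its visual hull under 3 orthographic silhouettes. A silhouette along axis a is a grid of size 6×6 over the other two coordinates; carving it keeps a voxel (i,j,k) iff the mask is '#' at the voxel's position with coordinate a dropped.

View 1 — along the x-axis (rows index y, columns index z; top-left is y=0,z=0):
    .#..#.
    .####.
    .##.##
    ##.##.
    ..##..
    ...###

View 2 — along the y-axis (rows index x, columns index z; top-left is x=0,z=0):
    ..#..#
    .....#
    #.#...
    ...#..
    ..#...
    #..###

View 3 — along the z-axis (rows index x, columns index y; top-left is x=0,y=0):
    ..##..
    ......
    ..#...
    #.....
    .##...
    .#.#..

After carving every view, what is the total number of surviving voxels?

full grid |V| = 216
step 1: project along x, AND mask (19/36) → |grid| = 114
step 2: project along y, AND mask (11/36) → |grid| = 30
step 3: project along z, AND mask (8/36) → |grid| = 10

voxel count = 10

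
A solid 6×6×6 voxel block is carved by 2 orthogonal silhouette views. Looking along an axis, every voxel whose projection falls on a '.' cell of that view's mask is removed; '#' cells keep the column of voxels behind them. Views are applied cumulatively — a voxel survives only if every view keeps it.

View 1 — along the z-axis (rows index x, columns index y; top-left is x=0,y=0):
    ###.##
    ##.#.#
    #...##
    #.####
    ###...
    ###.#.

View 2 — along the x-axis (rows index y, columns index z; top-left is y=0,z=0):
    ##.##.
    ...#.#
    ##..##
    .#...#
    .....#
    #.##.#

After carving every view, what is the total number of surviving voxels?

before carving: 216 voxels (6×6×6)
[1] z-view keeps 24 columns → grid now 144
[2] x-view keeps 17 columns → grid now 72

72 voxels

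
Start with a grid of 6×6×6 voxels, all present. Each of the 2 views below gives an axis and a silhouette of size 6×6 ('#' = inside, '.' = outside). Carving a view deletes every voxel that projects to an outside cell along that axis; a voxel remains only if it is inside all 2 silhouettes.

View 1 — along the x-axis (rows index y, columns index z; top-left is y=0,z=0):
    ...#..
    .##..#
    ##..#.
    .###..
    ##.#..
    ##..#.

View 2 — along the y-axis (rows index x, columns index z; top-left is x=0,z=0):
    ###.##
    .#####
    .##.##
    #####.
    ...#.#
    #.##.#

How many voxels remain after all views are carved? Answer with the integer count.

full grid |V| = 216
V1 x: intersect with YZ mask (16 set) -- 96 left
V2 y: intersect with XZ mask (25 set) -- 64 left

voxel count = 64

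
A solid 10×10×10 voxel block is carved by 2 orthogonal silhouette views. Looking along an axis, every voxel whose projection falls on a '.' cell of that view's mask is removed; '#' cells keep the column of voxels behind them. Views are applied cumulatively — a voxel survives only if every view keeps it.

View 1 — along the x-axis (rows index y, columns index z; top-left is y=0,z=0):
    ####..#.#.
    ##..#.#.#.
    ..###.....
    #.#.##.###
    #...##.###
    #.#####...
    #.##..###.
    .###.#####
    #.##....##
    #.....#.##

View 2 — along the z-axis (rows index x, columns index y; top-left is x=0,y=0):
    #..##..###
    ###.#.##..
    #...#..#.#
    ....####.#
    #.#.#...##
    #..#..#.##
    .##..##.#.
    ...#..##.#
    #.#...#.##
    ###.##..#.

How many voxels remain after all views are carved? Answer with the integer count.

voxel count = 281

full grid |V| = 1000
step 1: project along x, AND mask (56/100) → |grid| = 560
step 2: project along z, AND mask (51/100) → |grid| = 281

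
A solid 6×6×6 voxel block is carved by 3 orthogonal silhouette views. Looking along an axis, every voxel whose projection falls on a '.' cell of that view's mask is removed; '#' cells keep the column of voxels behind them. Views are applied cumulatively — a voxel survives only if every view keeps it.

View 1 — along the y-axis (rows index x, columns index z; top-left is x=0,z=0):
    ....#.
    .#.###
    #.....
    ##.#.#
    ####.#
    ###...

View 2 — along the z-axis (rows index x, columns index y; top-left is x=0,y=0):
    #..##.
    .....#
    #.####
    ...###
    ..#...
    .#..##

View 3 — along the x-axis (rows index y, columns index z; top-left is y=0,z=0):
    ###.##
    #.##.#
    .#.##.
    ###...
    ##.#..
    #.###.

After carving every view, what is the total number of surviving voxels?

22 voxels

start: 6×6×6 = 216 voxels
carve view 1 (along y, XZ-mask fill 18/36): 108 voxels remain
carve view 2 (along z, XY-mask fill 16/36): 38 voxels remain
carve view 3 (along x, YZ-mask fill 22/36): 22 voxels remain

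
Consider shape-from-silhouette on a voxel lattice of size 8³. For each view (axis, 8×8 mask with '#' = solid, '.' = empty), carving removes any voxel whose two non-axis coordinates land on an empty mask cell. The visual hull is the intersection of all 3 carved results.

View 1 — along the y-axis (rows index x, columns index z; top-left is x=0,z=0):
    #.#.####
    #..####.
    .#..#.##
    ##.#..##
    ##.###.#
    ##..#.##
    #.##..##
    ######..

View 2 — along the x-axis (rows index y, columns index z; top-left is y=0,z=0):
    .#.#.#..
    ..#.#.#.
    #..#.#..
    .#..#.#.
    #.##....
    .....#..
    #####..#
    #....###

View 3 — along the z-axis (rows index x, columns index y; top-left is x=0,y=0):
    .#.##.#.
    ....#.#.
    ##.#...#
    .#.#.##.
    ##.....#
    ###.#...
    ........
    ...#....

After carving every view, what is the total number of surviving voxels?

|visual hull| = 45

full grid |V| = 512
V1 y: intersect with XZ mask (42 set) -- 336 left
V2 x: intersect with YZ mask (26 set) -- 136 left
V3 z: intersect with XY mask (22 set) -- 45 left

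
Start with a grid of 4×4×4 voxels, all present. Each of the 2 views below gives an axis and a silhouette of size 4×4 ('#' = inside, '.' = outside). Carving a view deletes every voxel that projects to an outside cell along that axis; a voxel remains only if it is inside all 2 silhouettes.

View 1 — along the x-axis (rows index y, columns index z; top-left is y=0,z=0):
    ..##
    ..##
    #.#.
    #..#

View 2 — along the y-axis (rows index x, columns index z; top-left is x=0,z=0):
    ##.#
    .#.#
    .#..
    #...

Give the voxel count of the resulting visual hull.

full grid |V| = 64
  1. axis=0 (YZ plane), |mask|=8  ⇒  voxels=32
  2. axis=1 (XZ plane), |mask|=7  ⇒  voxels=10

|visual hull| = 10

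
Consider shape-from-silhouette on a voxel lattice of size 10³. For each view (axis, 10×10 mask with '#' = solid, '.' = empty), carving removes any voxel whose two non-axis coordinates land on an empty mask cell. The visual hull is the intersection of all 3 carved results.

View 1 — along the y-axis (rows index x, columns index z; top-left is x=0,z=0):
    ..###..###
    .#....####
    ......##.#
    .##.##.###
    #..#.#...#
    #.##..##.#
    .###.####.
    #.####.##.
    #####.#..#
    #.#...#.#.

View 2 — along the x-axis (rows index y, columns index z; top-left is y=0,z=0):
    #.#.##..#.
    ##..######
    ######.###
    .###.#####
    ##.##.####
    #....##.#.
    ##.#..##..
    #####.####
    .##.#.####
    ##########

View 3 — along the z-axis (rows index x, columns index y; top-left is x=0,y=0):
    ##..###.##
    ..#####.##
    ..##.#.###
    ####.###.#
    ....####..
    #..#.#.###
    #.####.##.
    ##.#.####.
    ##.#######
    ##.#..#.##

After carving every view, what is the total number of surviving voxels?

full grid |V| = 1000
carve view 1 (along y, XZ-mask fill 56/100): 560 voxels remain
carve view 2 (along x, YZ-mask fill 73/100): 409 voxels remain
carve view 3 (along z, XY-mask fill 67/100): 273 voxels remain

remaining voxels: 273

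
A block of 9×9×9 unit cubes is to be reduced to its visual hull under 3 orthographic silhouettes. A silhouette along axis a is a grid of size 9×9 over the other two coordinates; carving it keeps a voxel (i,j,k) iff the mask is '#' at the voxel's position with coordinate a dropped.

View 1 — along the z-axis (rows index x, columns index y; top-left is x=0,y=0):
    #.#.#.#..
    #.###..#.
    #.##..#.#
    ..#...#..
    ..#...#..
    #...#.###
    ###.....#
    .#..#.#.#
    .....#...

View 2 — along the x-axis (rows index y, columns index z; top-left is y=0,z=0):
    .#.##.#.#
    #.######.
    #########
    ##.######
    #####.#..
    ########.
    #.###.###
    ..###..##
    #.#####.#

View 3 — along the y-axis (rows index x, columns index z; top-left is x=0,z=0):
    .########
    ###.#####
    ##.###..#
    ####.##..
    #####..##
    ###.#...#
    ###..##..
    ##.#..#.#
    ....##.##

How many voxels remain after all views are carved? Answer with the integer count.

before carving: 729 voxels (9×9×9)
[1] z-view keeps 32 columns → grid now 288
[2] x-view keeps 62 columns → grid now 221
[3] y-view keeps 54 columns → grid now 151

|visual hull| = 151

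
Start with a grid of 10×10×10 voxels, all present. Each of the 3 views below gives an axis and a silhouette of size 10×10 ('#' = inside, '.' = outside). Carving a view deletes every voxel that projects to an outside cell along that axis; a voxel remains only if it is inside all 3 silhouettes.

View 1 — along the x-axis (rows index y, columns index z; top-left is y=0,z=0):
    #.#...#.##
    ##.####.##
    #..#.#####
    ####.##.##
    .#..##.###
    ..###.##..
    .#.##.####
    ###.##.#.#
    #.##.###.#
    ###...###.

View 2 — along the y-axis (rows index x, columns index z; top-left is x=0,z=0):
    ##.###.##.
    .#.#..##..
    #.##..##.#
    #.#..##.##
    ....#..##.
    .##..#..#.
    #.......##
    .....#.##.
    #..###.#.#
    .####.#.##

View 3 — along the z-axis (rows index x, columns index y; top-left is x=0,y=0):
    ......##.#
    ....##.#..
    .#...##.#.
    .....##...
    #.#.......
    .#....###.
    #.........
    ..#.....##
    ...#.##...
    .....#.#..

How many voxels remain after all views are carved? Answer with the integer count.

|visual hull| = 86

before carving: 1000 voxels (10×10×10)
  1. axis=0 (YZ plane), |mask|=66  ⇒  voxels=660
  2. axis=1 (XZ plane), |mask|=49  ⇒  voxels=326
  3. axis=2 (XY plane), |mask|=27  ⇒  voxels=86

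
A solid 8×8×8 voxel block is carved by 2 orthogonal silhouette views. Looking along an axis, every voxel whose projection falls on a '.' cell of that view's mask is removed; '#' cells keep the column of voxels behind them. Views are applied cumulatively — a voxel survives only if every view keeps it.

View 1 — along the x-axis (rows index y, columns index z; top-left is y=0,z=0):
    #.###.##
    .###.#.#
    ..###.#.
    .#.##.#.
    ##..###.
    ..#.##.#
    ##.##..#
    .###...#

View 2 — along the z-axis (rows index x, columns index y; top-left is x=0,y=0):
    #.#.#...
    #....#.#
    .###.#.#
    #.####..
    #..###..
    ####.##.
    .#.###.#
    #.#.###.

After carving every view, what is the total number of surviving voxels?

full grid |V| = 512
  1. axis=0 (YZ plane), |mask|=37  ⇒  voxels=296
  2. axis=2 (XY plane), |mask|=36  ⇒  voxels=166

166 voxels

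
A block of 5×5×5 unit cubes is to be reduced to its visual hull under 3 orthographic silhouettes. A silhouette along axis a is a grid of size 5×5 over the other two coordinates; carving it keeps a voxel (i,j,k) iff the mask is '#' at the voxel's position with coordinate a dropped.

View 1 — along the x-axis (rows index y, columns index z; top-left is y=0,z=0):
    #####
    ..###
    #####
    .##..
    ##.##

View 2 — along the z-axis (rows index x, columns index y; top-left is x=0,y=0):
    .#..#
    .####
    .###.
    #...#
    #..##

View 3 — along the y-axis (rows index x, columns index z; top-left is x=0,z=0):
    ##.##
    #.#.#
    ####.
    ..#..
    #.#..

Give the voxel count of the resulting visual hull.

full grid |V| = 125
step 1: project along x, AND mask (19/25) → |grid| = 95
step 2: project along z, AND mask (14/25) → |grid| = 51
step 3: project along y, AND mask (14/25) → |grid| = 27

27 voxels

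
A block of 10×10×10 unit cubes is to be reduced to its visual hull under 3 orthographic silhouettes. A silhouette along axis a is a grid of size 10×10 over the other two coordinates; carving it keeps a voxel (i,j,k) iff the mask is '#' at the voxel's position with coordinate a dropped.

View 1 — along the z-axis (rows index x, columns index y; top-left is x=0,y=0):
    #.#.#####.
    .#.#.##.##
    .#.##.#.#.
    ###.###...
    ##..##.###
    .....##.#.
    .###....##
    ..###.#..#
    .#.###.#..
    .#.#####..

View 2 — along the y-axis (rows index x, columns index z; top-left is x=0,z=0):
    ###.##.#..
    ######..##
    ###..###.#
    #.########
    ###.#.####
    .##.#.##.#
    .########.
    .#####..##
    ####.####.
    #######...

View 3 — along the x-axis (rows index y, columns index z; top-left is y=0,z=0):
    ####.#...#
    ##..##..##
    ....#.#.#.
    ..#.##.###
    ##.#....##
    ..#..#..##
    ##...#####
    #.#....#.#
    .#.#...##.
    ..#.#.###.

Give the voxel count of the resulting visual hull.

before carving: 1000 voxels (10×10×10)
V1 z: intersect with XY mask (55 set) -- 550 left
V2 y: intersect with XZ mask (74 set) -- 410 left
V3 x: intersect with YZ mask (50 set) -- 201 left

201 voxels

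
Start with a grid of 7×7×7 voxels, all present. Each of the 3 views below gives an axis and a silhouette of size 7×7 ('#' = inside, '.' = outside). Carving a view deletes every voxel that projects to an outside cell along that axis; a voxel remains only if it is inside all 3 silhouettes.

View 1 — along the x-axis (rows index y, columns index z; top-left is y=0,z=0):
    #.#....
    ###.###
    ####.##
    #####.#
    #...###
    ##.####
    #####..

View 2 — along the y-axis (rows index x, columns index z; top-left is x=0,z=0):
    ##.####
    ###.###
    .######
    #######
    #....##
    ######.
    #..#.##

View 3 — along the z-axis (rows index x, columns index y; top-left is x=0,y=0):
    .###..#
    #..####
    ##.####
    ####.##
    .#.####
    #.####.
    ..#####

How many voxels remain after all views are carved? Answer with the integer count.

full grid |V| = 343
[1] x-view keeps 35 columns → grid now 245
[2] y-view keeps 38 columns → grid now 190
[3] z-view keeps 36 columns → grid now 141

voxel count = 141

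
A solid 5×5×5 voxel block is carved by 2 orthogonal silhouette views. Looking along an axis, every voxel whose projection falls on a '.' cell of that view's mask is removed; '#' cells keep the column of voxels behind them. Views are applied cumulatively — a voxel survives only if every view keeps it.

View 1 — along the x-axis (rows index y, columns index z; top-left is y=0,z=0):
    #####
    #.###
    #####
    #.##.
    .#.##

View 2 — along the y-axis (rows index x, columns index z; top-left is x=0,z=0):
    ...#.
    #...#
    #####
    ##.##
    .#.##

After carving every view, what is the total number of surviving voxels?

before carving: 125 voxels (5×5×5)
carve view 1 (along x, YZ-mask fill 20/25): 100 voxels remain
carve view 2 (along y, XZ-mask fill 15/25): 61 voxels remain

voxel count = 61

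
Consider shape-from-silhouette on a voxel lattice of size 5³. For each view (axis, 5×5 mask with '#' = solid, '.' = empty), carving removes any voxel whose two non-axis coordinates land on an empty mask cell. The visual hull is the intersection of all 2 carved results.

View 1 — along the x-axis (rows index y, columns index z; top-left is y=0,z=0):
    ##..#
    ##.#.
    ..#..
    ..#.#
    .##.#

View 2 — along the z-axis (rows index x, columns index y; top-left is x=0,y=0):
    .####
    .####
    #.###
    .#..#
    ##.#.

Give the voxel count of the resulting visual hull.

voxel count = 41

initial block: 5^3 = 125
step 1: project along x, AND mask (12/25) → |grid| = 60
step 2: project along z, AND mask (17/25) → |grid| = 41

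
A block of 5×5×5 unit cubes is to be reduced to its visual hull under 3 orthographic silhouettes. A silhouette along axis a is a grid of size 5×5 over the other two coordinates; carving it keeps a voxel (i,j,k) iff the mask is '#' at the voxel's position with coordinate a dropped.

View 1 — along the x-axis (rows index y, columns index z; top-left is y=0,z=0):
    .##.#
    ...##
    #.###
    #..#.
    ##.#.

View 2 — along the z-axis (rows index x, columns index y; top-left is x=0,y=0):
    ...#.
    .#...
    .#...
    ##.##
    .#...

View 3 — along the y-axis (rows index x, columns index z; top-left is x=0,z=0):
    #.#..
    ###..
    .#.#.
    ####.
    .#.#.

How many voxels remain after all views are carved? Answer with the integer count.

11 voxels

start: 5×5×5 = 125 voxels
after view 1 [x-axis, 14 of 25 cells solid] → remaining = 70
after view 2 [z-axis, 8 of 25 cells solid] → remaining = 18
after view 3 [y-axis, 13 of 25 cells solid] → remaining = 11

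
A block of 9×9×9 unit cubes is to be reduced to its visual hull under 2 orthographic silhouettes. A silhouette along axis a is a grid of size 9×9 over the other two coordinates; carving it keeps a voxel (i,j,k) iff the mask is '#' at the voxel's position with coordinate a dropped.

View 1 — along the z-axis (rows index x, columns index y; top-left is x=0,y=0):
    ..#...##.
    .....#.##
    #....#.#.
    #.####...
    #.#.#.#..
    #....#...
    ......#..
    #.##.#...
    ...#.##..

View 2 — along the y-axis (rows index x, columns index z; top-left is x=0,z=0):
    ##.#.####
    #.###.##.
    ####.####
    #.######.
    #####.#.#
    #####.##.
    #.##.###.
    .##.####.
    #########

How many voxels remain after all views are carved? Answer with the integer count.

voxel count = 197

full grid |V| = 729
step 1: project along z, AND mask (28/81) → |grid| = 252
step 2: project along y, AND mask (63/81) → |grid| = 197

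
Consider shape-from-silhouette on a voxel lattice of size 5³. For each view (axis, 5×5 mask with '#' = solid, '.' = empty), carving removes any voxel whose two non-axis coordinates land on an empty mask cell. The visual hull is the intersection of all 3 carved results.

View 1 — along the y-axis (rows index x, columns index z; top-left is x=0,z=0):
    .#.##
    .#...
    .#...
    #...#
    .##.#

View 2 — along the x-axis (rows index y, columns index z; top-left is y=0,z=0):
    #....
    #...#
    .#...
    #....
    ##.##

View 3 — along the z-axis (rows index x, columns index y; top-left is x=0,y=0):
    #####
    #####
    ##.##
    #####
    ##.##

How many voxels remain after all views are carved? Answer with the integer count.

initial block: 5^3 = 125
V1 y: intersect with XZ mask (10 set) -- 50 left
V2 x: intersect with YZ mask (9 set) -- 19 left
V3 z: intersect with XY mask (23 set) -- 17 left

remaining voxels: 17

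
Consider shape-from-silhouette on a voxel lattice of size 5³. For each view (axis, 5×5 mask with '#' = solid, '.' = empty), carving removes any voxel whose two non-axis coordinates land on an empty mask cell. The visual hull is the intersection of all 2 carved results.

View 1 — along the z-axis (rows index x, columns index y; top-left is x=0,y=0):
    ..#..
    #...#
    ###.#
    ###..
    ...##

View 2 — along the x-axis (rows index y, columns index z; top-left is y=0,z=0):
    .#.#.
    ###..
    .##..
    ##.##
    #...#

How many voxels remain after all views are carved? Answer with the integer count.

voxel count = 28

before carving: 125 voxels (5×5×5)
  1. axis=2 (XY plane), |mask|=12  ⇒  voxels=60
  2. axis=0 (YZ plane), |mask|=13  ⇒  voxels=28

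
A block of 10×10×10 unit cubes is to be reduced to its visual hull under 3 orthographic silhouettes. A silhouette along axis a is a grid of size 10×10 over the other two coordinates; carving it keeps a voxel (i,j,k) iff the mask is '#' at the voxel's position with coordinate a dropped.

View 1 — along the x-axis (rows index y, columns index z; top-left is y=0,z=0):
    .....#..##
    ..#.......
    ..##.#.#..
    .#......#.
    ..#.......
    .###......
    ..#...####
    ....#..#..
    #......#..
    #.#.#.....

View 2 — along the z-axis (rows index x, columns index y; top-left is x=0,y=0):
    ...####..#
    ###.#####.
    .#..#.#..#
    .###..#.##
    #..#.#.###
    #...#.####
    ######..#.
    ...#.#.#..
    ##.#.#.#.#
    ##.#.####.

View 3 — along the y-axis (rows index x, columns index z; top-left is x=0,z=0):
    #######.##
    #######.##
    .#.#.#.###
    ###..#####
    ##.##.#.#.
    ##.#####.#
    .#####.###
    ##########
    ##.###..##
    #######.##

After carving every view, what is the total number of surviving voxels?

115 voxels

before carving: 1000 voxels (10×10×10)
V1 x: intersect with YZ mask (26 set) -- 260 left
V2 z: intersect with XY mask (58 set) -- 148 left
V3 y: intersect with XZ mask (80 set) -- 115 left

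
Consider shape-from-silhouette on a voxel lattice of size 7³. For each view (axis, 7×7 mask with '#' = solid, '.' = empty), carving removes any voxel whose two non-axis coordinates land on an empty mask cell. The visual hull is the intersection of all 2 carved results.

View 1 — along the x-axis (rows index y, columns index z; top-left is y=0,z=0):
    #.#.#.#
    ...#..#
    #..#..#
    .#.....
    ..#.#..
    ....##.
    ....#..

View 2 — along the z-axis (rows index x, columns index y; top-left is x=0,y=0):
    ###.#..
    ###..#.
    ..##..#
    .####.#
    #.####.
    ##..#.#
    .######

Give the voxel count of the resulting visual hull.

before carving: 343 voxels (7×7×7)
V1 x: intersect with YZ mask (15 set) -- 105 left
V2 z: intersect with XY mask (31 set) -- 68 left

|visual hull| = 68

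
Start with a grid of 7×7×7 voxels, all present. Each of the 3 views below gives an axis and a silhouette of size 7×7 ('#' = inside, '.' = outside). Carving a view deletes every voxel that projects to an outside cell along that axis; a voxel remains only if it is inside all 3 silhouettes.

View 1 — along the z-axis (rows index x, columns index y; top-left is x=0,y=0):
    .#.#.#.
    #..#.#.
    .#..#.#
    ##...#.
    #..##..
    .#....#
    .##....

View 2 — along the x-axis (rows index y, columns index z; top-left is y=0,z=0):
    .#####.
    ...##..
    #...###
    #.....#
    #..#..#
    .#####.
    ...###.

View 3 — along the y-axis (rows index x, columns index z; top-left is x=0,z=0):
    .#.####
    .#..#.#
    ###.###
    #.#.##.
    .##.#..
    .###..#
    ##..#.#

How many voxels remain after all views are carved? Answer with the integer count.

full grid |V| = 343
carve view 1 (along z, XY-mask fill 19/49): 133 voxels remain
carve view 2 (along x, YZ-mask fill 24/49): 62 voxels remain
carve view 3 (along y, XZ-mask fill 29/49): 33 voxels remain

remaining voxels: 33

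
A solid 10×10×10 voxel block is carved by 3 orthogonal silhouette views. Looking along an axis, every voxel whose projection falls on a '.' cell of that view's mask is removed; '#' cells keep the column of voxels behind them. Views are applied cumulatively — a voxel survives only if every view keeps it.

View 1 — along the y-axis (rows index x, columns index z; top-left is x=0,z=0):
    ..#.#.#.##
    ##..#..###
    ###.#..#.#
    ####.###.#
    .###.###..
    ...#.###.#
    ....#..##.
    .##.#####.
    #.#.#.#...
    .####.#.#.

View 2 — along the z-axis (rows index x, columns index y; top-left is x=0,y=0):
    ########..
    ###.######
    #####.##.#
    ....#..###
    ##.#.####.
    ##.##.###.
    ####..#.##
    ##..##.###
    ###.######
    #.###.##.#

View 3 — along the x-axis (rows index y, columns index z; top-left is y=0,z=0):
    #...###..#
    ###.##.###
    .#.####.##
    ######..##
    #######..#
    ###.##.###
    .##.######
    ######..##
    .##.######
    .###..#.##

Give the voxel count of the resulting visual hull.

293 voxels

start: 10×10×10 = 1000 voxels
carve view 1 (along y, XZ-mask fill 56/100): 560 voxels remain
carve view 2 (along z, XY-mask fill 73/100): 399 voxels remain
carve view 3 (along x, YZ-mask fill 74/100): 293 voxels remain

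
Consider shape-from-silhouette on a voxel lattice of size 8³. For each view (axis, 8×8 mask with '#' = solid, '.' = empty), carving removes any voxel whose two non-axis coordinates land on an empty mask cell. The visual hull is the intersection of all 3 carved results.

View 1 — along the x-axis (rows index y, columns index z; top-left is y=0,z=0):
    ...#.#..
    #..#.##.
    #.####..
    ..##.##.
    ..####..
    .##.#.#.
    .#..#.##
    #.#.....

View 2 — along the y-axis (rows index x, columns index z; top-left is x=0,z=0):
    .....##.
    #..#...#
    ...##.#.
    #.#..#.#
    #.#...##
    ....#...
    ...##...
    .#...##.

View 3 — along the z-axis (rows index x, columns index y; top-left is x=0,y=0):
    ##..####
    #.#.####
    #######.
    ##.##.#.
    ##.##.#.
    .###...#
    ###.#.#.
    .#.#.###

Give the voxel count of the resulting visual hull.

full grid |V| = 512
[1] x-view keeps 29 columns → grid now 232
[2] y-view keeps 22 columns → grid now 82
[3] z-view keeps 43 columns → grid now 56

56 voxels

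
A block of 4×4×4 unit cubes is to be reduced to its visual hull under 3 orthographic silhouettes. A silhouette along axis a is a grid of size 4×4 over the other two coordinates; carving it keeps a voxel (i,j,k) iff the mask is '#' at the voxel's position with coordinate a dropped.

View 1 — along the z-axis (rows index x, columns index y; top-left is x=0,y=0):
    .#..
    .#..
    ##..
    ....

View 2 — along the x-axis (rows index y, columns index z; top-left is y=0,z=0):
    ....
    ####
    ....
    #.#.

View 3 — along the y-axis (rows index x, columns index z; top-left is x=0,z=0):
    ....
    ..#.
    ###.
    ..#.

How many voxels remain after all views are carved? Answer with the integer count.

before carving: 64 voxels (4×4×4)
[1] z-view keeps 4 columns → grid now 16
[2] x-view keeps 6 columns → grid now 12
[3] y-view keeps 5 columns → grid now 4

remaining voxels: 4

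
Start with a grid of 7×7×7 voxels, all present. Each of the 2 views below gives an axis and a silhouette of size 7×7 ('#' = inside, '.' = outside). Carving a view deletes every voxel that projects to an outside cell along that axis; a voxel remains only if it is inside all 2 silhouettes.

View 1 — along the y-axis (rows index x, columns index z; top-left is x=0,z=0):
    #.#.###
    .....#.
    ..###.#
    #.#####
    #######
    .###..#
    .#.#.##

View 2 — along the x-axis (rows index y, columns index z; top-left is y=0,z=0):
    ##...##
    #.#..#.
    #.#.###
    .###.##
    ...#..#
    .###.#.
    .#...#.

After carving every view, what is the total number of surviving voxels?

114 voxels

full grid |V| = 343
V1 y: intersect with XZ mask (31 set) -- 217 left
V2 x: intersect with YZ mask (25 set) -- 114 left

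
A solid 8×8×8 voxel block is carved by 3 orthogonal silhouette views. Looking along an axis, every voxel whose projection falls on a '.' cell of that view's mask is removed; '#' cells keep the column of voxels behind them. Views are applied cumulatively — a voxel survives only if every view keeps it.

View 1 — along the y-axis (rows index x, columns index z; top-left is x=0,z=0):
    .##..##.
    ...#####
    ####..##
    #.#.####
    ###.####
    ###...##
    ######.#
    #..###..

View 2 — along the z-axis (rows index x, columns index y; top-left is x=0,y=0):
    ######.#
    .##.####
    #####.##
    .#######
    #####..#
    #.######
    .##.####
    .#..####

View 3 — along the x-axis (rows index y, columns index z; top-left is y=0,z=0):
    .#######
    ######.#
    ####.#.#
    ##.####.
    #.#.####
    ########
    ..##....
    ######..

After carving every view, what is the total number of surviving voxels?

remaining voxels: 208

initial block: 8^3 = 512
step 1: project along y, AND mask (44/64) → |grid| = 352
step 2: project along z, AND mask (51/64) → |grid| = 281
step 3: project along x, AND mask (48/64) → |grid| = 208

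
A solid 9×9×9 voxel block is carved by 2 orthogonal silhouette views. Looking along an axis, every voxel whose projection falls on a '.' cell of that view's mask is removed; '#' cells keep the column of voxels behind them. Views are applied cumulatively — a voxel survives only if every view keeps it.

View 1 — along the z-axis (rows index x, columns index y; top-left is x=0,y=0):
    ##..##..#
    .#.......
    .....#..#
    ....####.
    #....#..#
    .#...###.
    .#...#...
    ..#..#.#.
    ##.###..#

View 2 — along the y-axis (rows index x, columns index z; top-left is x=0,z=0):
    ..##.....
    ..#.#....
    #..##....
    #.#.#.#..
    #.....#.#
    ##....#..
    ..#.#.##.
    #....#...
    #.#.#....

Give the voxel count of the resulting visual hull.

voxel count = 87

start: 9×9×9 = 729 voxels
[1] z-view keeps 30 columns → grid now 270
[2] y-view keeps 26 columns → grid now 87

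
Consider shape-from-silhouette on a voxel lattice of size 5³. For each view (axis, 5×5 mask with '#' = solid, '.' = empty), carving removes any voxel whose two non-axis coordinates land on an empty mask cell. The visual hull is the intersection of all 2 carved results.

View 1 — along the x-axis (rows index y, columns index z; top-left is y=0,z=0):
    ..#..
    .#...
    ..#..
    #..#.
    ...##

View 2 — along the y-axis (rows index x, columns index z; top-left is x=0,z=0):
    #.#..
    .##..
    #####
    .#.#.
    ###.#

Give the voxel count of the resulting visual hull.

voxel count = 21

full grid |V| = 125
[1] x-view keeps 7 columns → grid now 35
[2] y-view keeps 15 columns → grid now 21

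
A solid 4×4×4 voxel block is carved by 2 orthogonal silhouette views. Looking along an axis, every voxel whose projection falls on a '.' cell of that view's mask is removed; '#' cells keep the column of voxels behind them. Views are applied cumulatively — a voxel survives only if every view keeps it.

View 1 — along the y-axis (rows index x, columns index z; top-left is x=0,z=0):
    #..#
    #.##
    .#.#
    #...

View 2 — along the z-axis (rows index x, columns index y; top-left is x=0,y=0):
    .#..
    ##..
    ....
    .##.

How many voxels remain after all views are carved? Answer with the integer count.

full grid |V| = 64
after view 1 [y-axis, 8 of 16 cells solid] → remaining = 32
after view 2 [z-axis, 5 of 16 cells solid] → remaining = 10

|visual hull| = 10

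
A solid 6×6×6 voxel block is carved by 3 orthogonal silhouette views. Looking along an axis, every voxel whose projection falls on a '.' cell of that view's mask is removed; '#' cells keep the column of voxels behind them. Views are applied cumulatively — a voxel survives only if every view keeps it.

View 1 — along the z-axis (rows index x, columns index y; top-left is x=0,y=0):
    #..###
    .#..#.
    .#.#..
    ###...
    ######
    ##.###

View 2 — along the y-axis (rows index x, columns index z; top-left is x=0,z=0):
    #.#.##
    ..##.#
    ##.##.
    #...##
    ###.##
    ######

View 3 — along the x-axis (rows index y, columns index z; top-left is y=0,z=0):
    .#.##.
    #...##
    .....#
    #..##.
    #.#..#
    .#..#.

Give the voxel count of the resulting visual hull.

|visual hull| = 47

start: 6×6×6 = 216 voxels
  1. axis=2 (XY plane), |mask|=22  ⇒  voxels=132
  2. axis=1 (XZ plane), |mask|=25  ⇒  voxels=99
  3. axis=0 (YZ plane), |mask|=15  ⇒  voxels=47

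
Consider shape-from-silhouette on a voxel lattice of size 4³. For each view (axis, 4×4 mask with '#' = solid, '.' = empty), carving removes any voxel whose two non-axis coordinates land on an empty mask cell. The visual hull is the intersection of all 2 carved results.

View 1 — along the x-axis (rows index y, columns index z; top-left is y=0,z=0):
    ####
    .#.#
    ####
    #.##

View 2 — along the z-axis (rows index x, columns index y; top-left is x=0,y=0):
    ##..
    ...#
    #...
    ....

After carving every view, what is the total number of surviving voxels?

remaining voxels: 13

start: 4×4×4 = 64 voxels
  1. axis=0 (YZ plane), |mask|=13  ⇒  voxels=52
  2. axis=2 (XY plane), |mask|=4  ⇒  voxels=13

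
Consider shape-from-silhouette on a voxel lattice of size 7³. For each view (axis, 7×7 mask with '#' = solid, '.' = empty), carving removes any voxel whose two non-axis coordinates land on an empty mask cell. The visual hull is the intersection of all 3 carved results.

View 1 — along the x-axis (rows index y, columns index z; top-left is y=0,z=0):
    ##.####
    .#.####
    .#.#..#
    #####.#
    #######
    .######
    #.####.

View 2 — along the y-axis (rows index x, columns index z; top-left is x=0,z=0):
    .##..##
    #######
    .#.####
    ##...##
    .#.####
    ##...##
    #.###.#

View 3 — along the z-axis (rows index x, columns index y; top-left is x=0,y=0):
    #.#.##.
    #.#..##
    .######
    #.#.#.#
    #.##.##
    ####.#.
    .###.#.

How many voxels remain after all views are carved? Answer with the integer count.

|visual hull| = 119

full grid |V| = 343
carve view 1 (along x, YZ-mask fill 38/49): 266 voxels remain
carve view 2 (along y, XZ-mask fill 34/49): 188 voxels remain
carve view 3 (along z, XY-mask fill 32/49): 119 voxels remain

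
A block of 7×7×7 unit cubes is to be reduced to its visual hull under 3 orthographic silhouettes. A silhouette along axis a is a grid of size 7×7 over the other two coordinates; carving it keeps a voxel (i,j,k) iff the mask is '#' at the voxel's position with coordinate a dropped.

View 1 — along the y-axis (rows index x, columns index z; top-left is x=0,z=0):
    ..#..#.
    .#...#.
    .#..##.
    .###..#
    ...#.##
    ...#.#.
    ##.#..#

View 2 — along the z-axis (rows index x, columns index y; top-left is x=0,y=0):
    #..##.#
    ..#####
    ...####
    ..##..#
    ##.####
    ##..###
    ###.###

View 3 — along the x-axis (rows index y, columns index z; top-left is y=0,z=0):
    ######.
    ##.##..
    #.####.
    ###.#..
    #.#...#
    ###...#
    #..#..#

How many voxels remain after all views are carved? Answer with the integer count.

initial block: 7^3 = 343
[1] y-view keeps 20 columns → grid now 140
[2] z-view keeps 33 columns → grid now 94
[3] x-view keeps 29 columns → grid now 43

remaining voxels: 43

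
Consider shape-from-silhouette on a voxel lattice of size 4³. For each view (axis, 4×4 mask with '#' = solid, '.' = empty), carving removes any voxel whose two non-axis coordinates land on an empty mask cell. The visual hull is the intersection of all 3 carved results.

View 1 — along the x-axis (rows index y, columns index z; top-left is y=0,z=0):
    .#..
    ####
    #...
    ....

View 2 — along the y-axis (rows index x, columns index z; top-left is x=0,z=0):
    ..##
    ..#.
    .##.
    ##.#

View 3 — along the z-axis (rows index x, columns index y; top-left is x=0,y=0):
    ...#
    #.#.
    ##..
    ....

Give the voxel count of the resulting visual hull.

full grid |V| = 64
  1. axis=0 (YZ plane), |mask|=6  ⇒  voxels=24
  2. axis=1 (XZ plane), |mask|=8  ⇒  voxels=11
  3. axis=2 (XY plane), |mask|=5  ⇒  voxels=3

3 voxels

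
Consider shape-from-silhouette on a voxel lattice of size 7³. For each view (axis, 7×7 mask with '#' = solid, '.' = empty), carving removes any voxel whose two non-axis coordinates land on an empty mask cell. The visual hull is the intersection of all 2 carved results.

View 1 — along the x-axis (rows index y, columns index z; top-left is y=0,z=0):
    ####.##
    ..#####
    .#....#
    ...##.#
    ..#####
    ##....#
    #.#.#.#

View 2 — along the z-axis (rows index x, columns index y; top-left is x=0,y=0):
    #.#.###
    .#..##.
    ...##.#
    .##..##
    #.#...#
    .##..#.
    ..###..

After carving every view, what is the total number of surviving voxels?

initial block: 7^3 = 343
V1 x: intersect with YZ mask (28 set) -- 196 left
V2 z: intersect with XY mask (24 set) -- 91 left

voxel count = 91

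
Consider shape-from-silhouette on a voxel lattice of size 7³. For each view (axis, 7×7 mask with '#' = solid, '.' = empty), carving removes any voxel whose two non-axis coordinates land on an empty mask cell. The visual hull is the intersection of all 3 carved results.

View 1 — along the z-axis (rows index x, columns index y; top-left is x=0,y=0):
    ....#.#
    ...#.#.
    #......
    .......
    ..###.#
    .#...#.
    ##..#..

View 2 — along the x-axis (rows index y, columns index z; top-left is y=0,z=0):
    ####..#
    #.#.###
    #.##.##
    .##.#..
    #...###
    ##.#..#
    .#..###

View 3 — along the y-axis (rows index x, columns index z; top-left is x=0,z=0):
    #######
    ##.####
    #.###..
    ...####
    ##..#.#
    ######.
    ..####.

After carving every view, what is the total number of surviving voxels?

41 voxels

before carving: 343 voxels (7×7×7)
carve view 1 (along z, XY-mask fill 14/49): 98 voxels remain
carve view 2 (along x, YZ-mask fill 30/49): 59 voxels remain
carve view 3 (along y, XZ-mask fill 35/49): 41 voxels remain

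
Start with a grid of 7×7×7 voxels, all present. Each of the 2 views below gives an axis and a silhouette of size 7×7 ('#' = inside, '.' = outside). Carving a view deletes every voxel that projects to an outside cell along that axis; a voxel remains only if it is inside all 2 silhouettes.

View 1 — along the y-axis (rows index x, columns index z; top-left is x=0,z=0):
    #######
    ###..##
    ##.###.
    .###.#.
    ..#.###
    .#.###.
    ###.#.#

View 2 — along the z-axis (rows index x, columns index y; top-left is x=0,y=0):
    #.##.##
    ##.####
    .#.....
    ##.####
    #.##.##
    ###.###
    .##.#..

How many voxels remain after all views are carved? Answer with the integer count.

initial block: 7^3 = 343
step 1: project along y, AND mask (34/49) → |grid| = 238
step 2: project along z, AND mask (32/49) → |grid| = 153

|visual hull| = 153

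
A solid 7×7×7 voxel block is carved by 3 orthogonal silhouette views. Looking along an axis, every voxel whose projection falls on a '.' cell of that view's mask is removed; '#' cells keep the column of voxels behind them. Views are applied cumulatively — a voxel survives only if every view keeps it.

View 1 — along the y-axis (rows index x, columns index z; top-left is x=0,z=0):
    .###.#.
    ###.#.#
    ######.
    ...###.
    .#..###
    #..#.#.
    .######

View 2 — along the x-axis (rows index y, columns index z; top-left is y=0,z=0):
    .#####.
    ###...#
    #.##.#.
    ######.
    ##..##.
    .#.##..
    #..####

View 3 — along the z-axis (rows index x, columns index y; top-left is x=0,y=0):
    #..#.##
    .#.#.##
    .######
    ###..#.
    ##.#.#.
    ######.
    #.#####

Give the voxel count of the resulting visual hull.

101 voxels

before carving: 343 voxels (7×7×7)
V1 y: intersect with XZ mask (31 set) -- 217 left
V2 x: intersect with YZ mask (31 set) -- 142 left
V3 z: intersect with XY mask (34 set) -- 101 left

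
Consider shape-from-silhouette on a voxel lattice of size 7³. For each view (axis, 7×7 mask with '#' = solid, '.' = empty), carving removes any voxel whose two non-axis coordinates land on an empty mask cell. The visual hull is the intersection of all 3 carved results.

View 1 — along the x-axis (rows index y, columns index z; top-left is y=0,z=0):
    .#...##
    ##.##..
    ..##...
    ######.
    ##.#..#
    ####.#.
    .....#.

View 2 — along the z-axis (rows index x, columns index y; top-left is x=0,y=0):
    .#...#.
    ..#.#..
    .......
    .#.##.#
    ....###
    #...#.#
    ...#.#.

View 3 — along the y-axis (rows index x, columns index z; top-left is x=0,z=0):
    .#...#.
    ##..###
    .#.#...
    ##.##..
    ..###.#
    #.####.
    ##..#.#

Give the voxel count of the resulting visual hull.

|visual hull| = 30

before carving: 343 voxels (7×7×7)
  1. axis=0 (YZ plane), |mask|=25  ⇒  voxels=175
  2. axis=2 (XY plane), |mask|=16  ⇒  voxels=59
  3. axis=1 (XZ plane), |mask|=26  ⇒  voxels=30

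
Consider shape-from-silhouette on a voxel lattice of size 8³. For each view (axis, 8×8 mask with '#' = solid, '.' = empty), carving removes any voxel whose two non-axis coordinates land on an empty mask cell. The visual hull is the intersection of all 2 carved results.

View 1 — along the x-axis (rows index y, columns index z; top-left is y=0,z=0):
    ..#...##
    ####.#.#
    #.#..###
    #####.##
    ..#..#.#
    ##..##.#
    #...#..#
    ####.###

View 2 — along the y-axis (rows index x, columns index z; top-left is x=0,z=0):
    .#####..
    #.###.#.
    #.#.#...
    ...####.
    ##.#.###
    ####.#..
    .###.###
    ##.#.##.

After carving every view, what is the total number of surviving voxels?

initial block: 8^3 = 512
[1] x-view keeps 39 columns → grid now 312
[2] y-view keeps 39 columns → grid now 179

voxel count = 179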